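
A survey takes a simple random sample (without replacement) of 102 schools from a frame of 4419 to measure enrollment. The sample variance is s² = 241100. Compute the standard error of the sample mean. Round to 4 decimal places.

Under SRS without replacement, Var(ȳ) = (1 − f)·s²/n with f = n/N = 102/4419 = 0.02308215.
Var(ȳ) = (1 − 0.02308215)·241100/102 = 0.97691785·2363.7255 = 2309.1656.
SE(ȳ) = √(2309.1656) = 48.0538.

48.0538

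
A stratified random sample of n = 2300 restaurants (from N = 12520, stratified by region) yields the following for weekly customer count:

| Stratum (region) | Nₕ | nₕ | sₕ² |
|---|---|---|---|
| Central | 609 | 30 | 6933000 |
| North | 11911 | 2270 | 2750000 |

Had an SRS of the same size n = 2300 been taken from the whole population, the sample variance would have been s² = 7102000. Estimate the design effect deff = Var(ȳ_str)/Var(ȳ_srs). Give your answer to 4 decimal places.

0.5583

Var(ȳ_str) = Σ Wₕ²(1−fₕ)sₕ²/nₕ with Wₕ = Nₕ/12520:
  Central: (609/12520)²·(1−30/609)·6933000/30 = 519.86089
  North: (11911/12520)²·(1−2270/11911)·2750000/2270 = 887.50025
  → Var(ȳ_str) = 1407.3611.
Var(ȳ_srs) = (1 − 2300/12520)·7102000/2300 = 2520.5737.
deff = 1407.3611 / 2520.5737 = 0.5583.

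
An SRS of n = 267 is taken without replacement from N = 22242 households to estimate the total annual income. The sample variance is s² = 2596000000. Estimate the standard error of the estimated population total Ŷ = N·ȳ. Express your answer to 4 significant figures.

6.894 × 10^7

Var(Ŷ) = N²·Var(ȳ) = N²·(1 − n/N)·s²/n.
f = 267/22242 = 0.01200432; Var(ȳ) = 0.98799568·2596000000/267 = 9.6061303 × 10^6.
Var(Ŷ) = 22242² · (9.6061303 × 10^6) = 4.7522157 × 10^15.
SE(Ŷ) = √(4.7522157 × 10^15) = 6.894 × 10^7.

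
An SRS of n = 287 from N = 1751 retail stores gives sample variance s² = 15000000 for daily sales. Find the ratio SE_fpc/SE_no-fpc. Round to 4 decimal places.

0.9144

f = n/N = 287/1751 = 0.16390634.
SE_no-fpc = √(s²/n) = 228.61498; SE_fpc = √((1−f)s²/n) = 209.04132.
Ratio = √(1−f) = 0.91438157.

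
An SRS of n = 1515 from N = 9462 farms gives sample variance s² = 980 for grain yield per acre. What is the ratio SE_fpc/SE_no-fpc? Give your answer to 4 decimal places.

f = n/N = 1515/9462 = 0.16011414.
SE_no-fpc = √(s²/n) = 0.80427899; SE_fpc = √((1−f)s²/n) = 0.73708378.
Ratio = √(1−f) = 0.91645287.

0.9165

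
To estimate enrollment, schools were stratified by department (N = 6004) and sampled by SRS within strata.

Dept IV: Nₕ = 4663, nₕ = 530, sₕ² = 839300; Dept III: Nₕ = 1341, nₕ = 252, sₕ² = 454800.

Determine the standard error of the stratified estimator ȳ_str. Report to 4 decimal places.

30.3272

Var(ȳ_str) = Σₕ Wₕ²(1 − fₕ)sₕ²/nₕ with Wₕ = Nₕ/N, N = 6004.
Dept IV: Wₕ = 0.77664890; term = 0.77664890²·(1 − 0.11366073)·839300/530 = 846.62445.
Dept III: Wₕ = 0.22335110; term = 0.22335110²·(1 − 0.18791946)·454800/252 = 73.113101.
Sum = 919.73755.
SE = √(919.73755) = 30.3272.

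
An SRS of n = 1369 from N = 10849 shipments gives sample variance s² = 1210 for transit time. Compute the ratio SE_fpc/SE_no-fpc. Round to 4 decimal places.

0.9348

f = n/N = 1369/10849 = 0.12618675.
SE_no-fpc = √(s²/n) = 0.9401366; SE_fpc = √((1−f)s²/n) = 0.87882069.
Ratio = √(1−f) = 0.93477979.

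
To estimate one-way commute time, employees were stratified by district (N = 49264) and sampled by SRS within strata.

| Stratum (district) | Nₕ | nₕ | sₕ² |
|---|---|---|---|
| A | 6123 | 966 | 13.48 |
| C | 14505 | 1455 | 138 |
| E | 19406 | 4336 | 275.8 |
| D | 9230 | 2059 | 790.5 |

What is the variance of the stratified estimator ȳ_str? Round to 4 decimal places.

Var(ȳ_str) = Σₕ Wₕ²(1 − fₕ)sₕ²/nₕ with Wₕ = Nₕ/N, N = 49264.
A: Wₕ = 0.12428954; term = 0.12428954²·(1 − 0.15776580)·13.48/966 = 1.8155776 × 10^-4.
C: Wₕ = 0.29443407; term = 0.29443407²·(1 − 0.10031024)·138/1455 = 0.0073975004.
E: Wₕ = 0.39391848; term = 0.39391848²·(1 − 0.22343605)·275.8/4336 = 0.0076646958.
D: Wₕ = 0.18735791; term = 0.18735791²·(1 − 0.22307692)·790.5/2059 = 0.010470505.
Sum = 0.025714259.

0.0257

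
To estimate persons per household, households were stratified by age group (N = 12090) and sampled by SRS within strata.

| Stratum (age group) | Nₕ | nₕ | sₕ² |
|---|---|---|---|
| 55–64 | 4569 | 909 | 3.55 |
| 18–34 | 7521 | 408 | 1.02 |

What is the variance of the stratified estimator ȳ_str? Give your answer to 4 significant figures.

0.001362

Var(ȳ_str) = Σₕ Wₕ²(1 − fₕ)sₕ²/nₕ with Wₕ = Nₕ/N, N = 12090.
55–64: Wₕ = 0.37791563; term = 0.37791563²·(1 − 0.19894944)·3.55/909 = 4.4680097 × 10^-4.
18–34: Wₕ = 0.62208437; term = 0.62208437²·(1 − 0.05424811)·1.02/408 = 9.1498886 × 10^-4.
Sum = 0.0013617898.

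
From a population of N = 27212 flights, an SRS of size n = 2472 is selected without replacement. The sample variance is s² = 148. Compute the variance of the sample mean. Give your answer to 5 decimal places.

0.05443

Under SRS without replacement, Var(ȳ) = (1 − f)·s²/n with f = n/N = 2472/27212 = 0.09084228.
Var(ȳ) = (1 − 0.09084228)·148/2472 = 0.90915772·0.05987055 = 0.054431773.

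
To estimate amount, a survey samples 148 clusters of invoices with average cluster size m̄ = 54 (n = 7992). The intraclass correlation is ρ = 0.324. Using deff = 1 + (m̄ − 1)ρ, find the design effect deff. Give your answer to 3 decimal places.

18.172

deff = 1 + (54 − 1)·0.324 = 1 + 17.172 = 18.172.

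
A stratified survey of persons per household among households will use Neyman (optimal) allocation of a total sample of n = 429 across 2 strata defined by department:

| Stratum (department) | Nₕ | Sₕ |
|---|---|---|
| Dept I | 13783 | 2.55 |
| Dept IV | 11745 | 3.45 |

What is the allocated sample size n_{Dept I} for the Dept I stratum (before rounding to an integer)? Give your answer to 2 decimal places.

199.27

Neyman allocation: nₕ = n·NₕSₕ / Σⱼ NⱼSⱼ.
Σ NⱼSⱼ = 13783·2.55 + 11745·3.45 = 75666.9.
n_{Dept I} = 429·13783·2.55 / 75666.9 = 199.27.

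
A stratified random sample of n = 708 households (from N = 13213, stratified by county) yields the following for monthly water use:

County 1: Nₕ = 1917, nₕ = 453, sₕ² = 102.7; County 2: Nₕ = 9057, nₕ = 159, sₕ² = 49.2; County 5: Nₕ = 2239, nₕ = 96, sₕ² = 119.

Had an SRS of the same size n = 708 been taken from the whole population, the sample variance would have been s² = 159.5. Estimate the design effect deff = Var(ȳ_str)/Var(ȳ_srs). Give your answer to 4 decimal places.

Var(ȳ_str) = Σ Wₕ²(1−fₕ)sₕ²/nₕ with Wₕ = Nₕ/13213:
  County 1: (1917/13213)²·(1−453/1917)·102.7/453 = 0.0036444547
  County 2: (9057/13213)²·(1−159/9057)·49.2/159 = 0.14283738
  County 5: (2239/13213)²·(1−96/2239)·119/96 = 0.034068195
  → Var(ȳ_str) = 0.18055003.
Var(ȳ_srs) = (1 − 708/13213)·159.5/708 = 0.21321104.
deff = 0.18055003 / 0.21321104 = 0.8468.

0.8468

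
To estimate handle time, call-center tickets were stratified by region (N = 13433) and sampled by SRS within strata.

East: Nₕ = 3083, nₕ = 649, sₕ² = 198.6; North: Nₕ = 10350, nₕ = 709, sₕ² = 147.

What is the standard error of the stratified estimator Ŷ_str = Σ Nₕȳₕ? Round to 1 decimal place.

4794.3

Var(Ŷ_str) = Σₕ Nₕ²(1 − fₕ)sₕ²/nₕ.
East: 3083²·(1 − 649/3083)·198.6/649 = 2.2963001 × 10^6.
North: 10350²·(1 − 709/10350)·147/709 = 2.0688716 × 10^7.
Sum = 2.2985016 × 10^7.
SE = √(2.2985016 × 10^7) = 4794.3.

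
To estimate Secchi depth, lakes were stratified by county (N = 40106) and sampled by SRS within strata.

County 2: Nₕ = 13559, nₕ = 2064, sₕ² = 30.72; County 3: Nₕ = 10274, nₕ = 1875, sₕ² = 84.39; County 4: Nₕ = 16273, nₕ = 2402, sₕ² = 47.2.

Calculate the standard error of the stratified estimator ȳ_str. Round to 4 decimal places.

0.0813

Var(ȳ_str) = Σₕ Wₕ²(1 − fₕ)sₕ²/nₕ with Wₕ = Nₕ/N, N = 40106.
County 2: Wₕ = 0.33807909; term = 0.33807909²·(1 − 0.15222362)·30.72/2064 = 0.0014422132.
County 3: Wₕ = 0.25617115; term = 0.25617115²·(1 − 0.18249951)·84.39/1875 = 0.0024145609.
County 4: Wₕ = 0.40574976; term = 0.40574976²·(1 − 0.14760646)·47.2/2402 = 0.0027575646.
Sum = 0.0066143387.
SE = √(0.0066143387) = 0.0813.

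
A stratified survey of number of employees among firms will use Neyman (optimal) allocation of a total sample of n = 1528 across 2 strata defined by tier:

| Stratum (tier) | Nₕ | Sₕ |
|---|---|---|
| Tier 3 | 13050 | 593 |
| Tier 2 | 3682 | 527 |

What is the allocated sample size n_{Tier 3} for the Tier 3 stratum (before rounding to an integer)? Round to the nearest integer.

Neyman allocation: nₕ = n·NₕSₕ / Σⱼ NⱼSⱼ.
Σ NⱼSⱼ = 13050·593 + 3682·527 = 9.679064 × 10^6.
n_{Tier 3} = 1528·13050·593 / (9.679064 × 10^6) = 1222.

1222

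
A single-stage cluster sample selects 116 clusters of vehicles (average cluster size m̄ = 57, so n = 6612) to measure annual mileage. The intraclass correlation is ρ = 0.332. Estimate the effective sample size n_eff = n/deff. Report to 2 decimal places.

deff = 1 + (57 − 1)·0.332 = 1 + 18.592 = 19.592.
n_eff = 6612 / 19.592 = 337.48.

337.48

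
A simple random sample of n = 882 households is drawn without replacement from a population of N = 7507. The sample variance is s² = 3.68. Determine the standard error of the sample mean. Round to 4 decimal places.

Under SRS without replacement, Var(ȳ) = (1 − f)·s²/n with f = n/N = 882/7507 = 0.11749034.
Var(ȳ) = (1 − 0.11749034)·3.68/882 = 0.88250966·0.0041723356 = 0.0036821265.
SE(ȳ) = √(0.0036821265) = 0.0607.

0.0607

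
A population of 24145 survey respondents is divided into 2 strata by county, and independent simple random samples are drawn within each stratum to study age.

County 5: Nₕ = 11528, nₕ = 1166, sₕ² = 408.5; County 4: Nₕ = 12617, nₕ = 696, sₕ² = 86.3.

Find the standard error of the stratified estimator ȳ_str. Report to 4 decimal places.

0.3221

Var(ȳ_str) = Σₕ Wₕ²(1 − fₕ)sₕ²/nₕ with Wₕ = Nₕ/N, N = 24145.
County 5: Wₕ = 0.47744875; term = 0.47744875²·(1 − 0.10114504)·408.5/1166 = 0.071785486.
County 4: Wₕ = 0.52255125; term = 0.52255125²·(1 − 0.05516367)·86.3/696 = 0.031990124.
Sum = 0.10377561.
SE = √(0.10377561) = 0.3221.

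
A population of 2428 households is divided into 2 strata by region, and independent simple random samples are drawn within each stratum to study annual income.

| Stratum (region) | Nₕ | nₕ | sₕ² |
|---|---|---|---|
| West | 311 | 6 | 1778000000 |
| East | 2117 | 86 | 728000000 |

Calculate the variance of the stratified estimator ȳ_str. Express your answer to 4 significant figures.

1.094 × 10^7

Var(ȳ_str) = Σₕ Wₕ²(1 − fₕ)sₕ²/nₕ with Wₕ = Nₕ/N, N = 2428.
West: Wₕ = 0.12808896; term = 0.12808896²·(1 − 0.01929260)·1778000000/6 = 4.7680782 × 10^6.
East: Wₕ = 0.87191104; term = 0.87191104²·(1 − 0.04062352)·728000000/86 = 6.173996 × 10^6.
Sum = 1.0942074 × 10^7.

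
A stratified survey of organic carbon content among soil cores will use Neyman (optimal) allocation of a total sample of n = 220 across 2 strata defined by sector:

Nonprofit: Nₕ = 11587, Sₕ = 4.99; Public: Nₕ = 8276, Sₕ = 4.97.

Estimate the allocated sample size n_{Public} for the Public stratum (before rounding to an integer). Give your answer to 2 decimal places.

91.45

Neyman allocation: nₕ = n·NₕSₕ / Σⱼ NⱼSⱼ.
Σ NⱼSⱼ = 11587·4.99 + 8276·4.97 = 98950.85.
n_{Public} = 220·8276·4.97 / 98950.85 = 91.45.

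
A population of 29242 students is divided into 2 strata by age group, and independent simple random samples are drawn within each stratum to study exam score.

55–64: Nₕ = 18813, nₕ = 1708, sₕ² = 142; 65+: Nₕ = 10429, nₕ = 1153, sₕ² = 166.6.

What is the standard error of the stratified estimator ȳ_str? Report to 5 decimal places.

Var(ȳ_str) = Σₕ Wₕ²(1 − fₕ)sₕ²/nₕ with Wₕ = Nₕ/N, N = 29242.
55–64: Wₕ = 0.64335545; term = 0.64335545²·(1 − 0.09078828)·142/1708 = 0.031287255.
65+: Wₕ = 0.35664455; term = 0.35664455²·(1 − 0.11055710)·166.6/1153 = 0.016346883.
Sum = 0.047634138.
SE = √(0.047634138) = 0.21825.

0.21825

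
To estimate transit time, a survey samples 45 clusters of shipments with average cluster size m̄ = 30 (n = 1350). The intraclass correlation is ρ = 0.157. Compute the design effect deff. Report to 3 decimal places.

5.553

deff = 1 + (30 − 1)·0.157 = 1 + 4.553 = 5.553.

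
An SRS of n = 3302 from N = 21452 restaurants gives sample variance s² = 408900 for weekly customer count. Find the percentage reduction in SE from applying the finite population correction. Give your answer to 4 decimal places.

f = n/N = 3302/21452 = 0.15392504.
SE_no-fpc = √(s²/n) = 11.128074; SE_fpc = √((1−f)s²/n) = 10.235862.
Ratio = √(1−f) = 0.91982333. Reduction = 100·(1 − 0.91982333) = 8.0177%.

8.0177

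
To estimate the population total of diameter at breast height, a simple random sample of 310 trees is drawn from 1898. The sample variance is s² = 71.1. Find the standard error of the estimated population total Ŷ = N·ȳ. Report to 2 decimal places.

831.43

Var(Ŷ) = N²·Var(ȳ) = N²·(1 − n/N)·s²/n.
f = 310/1898 = 0.16332982; Var(ȳ) = 0.83667018·71.1/310 = 0.19189435.
Var(Ŷ) = 1898² · 0.19189435 = 691280.97.
SE(Ŷ) = √(691280.97) = 831.43.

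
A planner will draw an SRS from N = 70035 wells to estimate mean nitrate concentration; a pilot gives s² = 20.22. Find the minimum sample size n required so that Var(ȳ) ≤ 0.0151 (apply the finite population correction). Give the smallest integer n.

Without fpc, n₀ = s²/D = 20.22/0.0151 = 1339.0728.
With fpc, (1 − n/N)·s²/n ≤ D requires n ≥ n₀/(1 + n₀/N) = 1339.0728/(1 + 1339.0728/70035) = 1313.9500.
Rounding up, n = 1314.

1314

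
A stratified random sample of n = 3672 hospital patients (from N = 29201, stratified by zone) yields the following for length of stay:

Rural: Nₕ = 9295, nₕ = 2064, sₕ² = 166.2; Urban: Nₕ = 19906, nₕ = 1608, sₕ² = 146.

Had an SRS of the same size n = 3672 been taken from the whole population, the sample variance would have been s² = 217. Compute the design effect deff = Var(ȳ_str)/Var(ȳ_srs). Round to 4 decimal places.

0.8736

Var(ȳ_str) = Σ Wₕ²(1−fₕ)sₕ²/nₕ with Wₕ = Nₕ/29201:
  Rural: (9295/29201)²·(1−2064/9295)·166.2/2064 = 0.006347075
  Urban: (19906/29201)²·(1−1608/19906)·146/1608 = 0.03878457
  → Var(ȳ_str) = 0.045131645.
Var(ȳ_srs) = (1 − 3672/29201)·217/3672 = 0.051664608.
deff = 0.045131645 / 0.051664608 = 0.8736.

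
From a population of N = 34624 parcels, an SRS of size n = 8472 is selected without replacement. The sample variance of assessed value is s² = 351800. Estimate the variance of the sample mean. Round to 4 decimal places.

Under SRS without replacement, Var(ȳ) = (1 − f)·s²/n with f = n/N = 8472/34624 = 0.24468577.
Var(ȳ) = (1 − 0.24468577)·351800/8472 = 0.75531423·41.525024 = 31.364441.

31.3644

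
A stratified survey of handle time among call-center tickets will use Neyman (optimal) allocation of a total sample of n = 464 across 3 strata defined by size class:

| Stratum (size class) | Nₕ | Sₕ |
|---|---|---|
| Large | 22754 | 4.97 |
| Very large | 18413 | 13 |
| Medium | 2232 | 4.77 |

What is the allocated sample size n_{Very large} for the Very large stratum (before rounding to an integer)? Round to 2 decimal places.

Neyman allocation: nₕ = n·NₕSₕ / Σⱼ NⱼSⱼ.
Σ NⱼSⱼ = 22754·4.97 + 18413·13 + 2232·4.77 = 363103.02.
n_{Very large} = 464·18413·13 / 363103.02 = 305.88.

305.88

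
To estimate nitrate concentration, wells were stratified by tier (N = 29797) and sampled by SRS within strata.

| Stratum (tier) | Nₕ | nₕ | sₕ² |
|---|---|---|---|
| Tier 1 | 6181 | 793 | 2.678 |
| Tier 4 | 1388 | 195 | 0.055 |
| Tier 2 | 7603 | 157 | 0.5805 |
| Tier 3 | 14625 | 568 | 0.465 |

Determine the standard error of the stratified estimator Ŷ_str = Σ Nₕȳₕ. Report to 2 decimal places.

700.40

Var(Ŷ_str) = Σₕ Nₕ²(1 − fₕ)sₕ²/nₕ.
Tier 1: 6181²·(1 − 793/6181)·2.678/793 = 112466.64.
Tier 4: 1388²·(1 − 195/1388)·0.055/195 = 467.04421.
Tier 2: 7603²·(1 − 157/7603)·0.5805/157 = 209319.94.
Tier 3: 14625²·(1 − 568/14625)·0.465/568 = 168303.5.
Sum = 490557.12.
SE = √(490557.12) = 700.40.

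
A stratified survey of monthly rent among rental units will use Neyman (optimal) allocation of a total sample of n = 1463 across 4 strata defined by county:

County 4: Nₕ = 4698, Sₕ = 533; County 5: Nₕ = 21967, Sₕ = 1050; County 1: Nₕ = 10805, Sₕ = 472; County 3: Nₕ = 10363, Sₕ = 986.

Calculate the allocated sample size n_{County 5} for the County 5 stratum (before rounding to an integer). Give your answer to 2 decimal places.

Neyman allocation: nₕ = n·NₕSₕ / Σⱼ NⱼSⱼ.
Σ NⱼSⱼ = 4698·533 + 21967·1050 + 10805·472 + 10363·986 = 4.0887262 × 10^7.
n_{County 5} = 1463·21967·1050 / (4.0887262 × 10^7) = 825.31.

825.31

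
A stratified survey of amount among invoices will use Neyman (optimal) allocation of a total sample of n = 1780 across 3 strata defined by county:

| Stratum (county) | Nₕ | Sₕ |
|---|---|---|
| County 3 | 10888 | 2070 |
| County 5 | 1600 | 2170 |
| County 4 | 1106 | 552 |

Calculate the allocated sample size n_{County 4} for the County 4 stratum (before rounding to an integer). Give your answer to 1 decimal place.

40.8

Neyman allocation: nₕ = n·NₕSₕ / Σⱼ NⱼSⱼ.
Σ NⱼSⱼ = 10888·2070 + 1600·2170 + 1106·552 = 2.6620672 × 10^7.
n_{County 4} = 1780·1106·552 / (2.6620672 × 10^7) = 40.8.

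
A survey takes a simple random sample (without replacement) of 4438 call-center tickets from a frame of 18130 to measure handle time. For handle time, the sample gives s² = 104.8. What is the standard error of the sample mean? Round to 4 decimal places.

Under SRS without replacement, Var(ȳ) = (1 − f)·s²/n with f = n/N = 4438/18130 = 0.24478764.
Var(ȳ) = (1 − 0.24478764)·104.8/4438 = 0.75521236·0.023614241 = 0.017833766.
SE(ȳ) = √(0.017833766) = 0.1335.

0.1335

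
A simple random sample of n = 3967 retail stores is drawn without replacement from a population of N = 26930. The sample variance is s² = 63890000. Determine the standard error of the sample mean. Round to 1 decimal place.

117.2

Under SRS without replacement, Var(ȳ) = (1 − f)·s²/n with f = n/N = 3967/26930 = 0.14730784.
Var(ȳ) = (1 − 0.14730784)·63890000/3967 = 0.85269216·16105.369 = 13732.922.
SE(ȳ) = √(13732.922) = 117.2.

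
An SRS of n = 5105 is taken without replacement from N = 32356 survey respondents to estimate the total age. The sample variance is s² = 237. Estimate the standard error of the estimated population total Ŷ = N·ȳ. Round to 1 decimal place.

Var(Ŷ) = N²·Var(ȳ) = N²·(1 − n/N)·s²/n.
f = 5105/32356 = 0.15777599; Var(ȳ) = 0.84222401·237/5105 = 0.039100311.
Var(Ŷ) = 32356² · 0.039100311 = 4.0934535 × 10^7.
SE(Ŷ) = √(4.0934535 × 10^7) = 6398.0.

6398.0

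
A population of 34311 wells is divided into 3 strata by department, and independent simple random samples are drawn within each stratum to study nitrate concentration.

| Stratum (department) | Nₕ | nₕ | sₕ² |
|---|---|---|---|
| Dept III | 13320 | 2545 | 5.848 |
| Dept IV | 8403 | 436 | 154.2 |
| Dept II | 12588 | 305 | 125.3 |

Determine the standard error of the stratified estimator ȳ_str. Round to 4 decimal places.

Var(ȳ_str) = Σₕ Wₕ²(1 − fₕ)sₕ²/nₕ with Wₕ = Nₕ/N, N = 34311.
Dept III: Wₕ = 0.38821369; term = 0.38821369²·(1 − 0.19106607)·5.848/2545 = 2.8013949 × 10^-4.
Dept IV: Wₕ = 0.24490688; term = 0.24490688²·(1 − 0.05188623)·154.2/436 = 0.020112234.
Dept II: Wₕ = 0.36687943; term = 0.36687943²·(1 − 0.02422942)·125.3/305 = 0.053956736.
Sum = 0.074349109.
SE = √(0.074349109) = 0.2727.

0.2727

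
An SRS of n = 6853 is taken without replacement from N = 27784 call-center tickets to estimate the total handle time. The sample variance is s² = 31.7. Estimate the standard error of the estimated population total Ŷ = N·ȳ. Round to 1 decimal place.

1640.1

Var(Ŷ) = N²·Var(ȳ) = N²·(1 − n/N)·s²/n.
f = 6853/27784 = 0.24665275; Var(ȳ) = 0.75334725·31.7/6853 = 0.0034847669.
Var(Ŷ) = 27784² · 0.0034847669 = 2.6900681 × 10^6.
SE(Ŷ) = √(2.6900681 × 10^6) = 1640.1.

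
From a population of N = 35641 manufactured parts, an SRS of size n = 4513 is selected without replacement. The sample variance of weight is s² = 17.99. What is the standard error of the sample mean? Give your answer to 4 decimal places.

Under SRS without replacement, Var(ȳ) = (1 − f)·s²/n with f = n/N = 4513/35641 = 0.12662383.
Var(ȳ) = (1 − 0.12662383)·17.99/4513 = 0.87337617·0.0039862619 = 0.0034815062.
SE(ȳ) = √(0.0034815062) = 0.0590.

0.0590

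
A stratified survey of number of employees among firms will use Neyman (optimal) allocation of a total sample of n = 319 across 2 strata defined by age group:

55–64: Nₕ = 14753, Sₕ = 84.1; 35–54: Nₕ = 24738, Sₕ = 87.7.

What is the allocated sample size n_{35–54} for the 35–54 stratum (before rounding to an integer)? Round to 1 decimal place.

202.9

Neyman allocation: nₕ = n·NₕSₕ / Σⱼ NⱼSⱼ.
Σ NⱼSⱼ = 14753·84.1 + 24738·87.7 = 3.4102499 × 10^6.
n_{35–54} = 319·24738·87.7 / (3.4102499 × 10^6) = 202.9.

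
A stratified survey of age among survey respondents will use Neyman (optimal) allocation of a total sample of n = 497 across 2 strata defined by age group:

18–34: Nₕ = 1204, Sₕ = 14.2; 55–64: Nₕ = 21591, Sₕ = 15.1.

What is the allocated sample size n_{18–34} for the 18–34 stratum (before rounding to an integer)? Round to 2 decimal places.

Neyman allocation: nₕ = n·NₕSₕ / Σⱼ NⱼSⱼ.
Σ NⱼSⱼ = 1204·14.2 + 21591·15.1 = 343120.9.
n_{18–34} = 497·1204·14.2 / 343120.9 = 24.76.

24.76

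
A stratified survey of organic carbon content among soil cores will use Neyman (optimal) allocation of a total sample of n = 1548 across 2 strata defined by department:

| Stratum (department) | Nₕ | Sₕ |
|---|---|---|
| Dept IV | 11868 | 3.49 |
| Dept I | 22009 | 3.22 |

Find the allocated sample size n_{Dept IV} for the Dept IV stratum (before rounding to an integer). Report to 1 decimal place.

571.0

Neyman allocation: nₕ = n·NₕSₕ / Σⱼ NⱼSⱼ.
Σ NⱼSⱼ = 11868·3.49 + 22009·3.22 = 112288.3.
n_{Dept IV} = 1548·11868·3.49 / 112288.3 = 571.0.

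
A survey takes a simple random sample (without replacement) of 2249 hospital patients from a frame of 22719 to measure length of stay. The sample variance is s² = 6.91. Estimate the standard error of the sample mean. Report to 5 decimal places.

0.05261

Under SRS without replacement, Var(ȳ) = (1 − f)·s²/n with f = n/N = 2249/22719 = 0.09899203.
Var(ȳ) = (1 − 0.09899203)·6.91/2249 = 0.90100797·0.0030724767 = 0.0027683259.
SE(ȳ) = √(0.0027683259) = 0.05261.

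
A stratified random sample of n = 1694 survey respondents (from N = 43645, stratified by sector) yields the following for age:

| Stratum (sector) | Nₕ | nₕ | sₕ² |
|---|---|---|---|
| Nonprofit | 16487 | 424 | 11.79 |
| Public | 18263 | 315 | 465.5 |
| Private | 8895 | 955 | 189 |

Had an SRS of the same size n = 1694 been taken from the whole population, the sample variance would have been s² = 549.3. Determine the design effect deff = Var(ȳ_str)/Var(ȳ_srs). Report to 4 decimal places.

Var(ȳ_str) = Σ Wₕ²(1−fₕ)sₕ²/nₕ with Wₕ = Nₕ/43645:
  Nonprofit: (16487/43645)²·(1−424/16487)·11.79/424 = 0.00386587
  Public: (18263/43645)²·(1−315/18263)·465.5/315 = 0.25428943
  Private: (8895/43645)²·(1−955/8895)·189/955 = 0.0073376314
  → Var(ȳ_str) = 0.26549293.
Var(ȳ_srs) = (1 − 1694/43645)·549.3/1694 = 0.31167647.
deff = 0.26549293 / 0.31167647 = 0.8518.

0.8518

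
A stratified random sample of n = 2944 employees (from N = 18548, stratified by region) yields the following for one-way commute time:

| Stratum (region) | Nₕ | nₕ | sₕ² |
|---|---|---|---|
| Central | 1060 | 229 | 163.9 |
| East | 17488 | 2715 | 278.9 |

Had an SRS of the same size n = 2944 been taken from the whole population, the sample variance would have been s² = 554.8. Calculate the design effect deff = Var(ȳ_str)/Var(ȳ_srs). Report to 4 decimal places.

0.4981

Var(ȳ_str) = Σ Wₕ²(1−fₕ)sₕ²/nₕ with Wₕ = Nₕ/18548:
  Central: (1060/18548)²·(1−229/1060)·163.9/229 = 0.0018325515
  East: (17488/18548)²·(1−2715/17488)·278.9/2715 = 0.077142436
  → Var(ȳ_str) = 0.078974988.
Var(ȳ_srs) = (1 − 2944/18548)·554.8/2944 = 0.15853951.
deff = 0.078974988 / 0.15853951 = 0.4981.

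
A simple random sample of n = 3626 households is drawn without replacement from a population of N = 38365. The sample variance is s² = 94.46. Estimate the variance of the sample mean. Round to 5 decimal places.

0.02359

Under SRS without replacement, Var(ȳ) = (1 − f)·s²/n with f = n/N = 3626/38365 = 0.09451323.
Var(ȳ) = (1 − 0.09451323)·94.46/3626 = 0.90548677·0.026050745 = 0.023588605.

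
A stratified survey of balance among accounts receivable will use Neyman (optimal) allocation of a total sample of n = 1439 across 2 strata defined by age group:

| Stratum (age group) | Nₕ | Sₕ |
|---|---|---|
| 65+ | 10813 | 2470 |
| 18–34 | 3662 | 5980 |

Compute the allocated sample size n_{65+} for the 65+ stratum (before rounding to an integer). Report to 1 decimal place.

Neyman allocation: nₕ = n·NₕSₕ / Σⱼ NⱼSⱼ.
Σ NⱼSⱼ = 10813·2470 + 3662·5980 = 4.860687 × 10^7.
n_{65+} = 1439·10813·2470 / (4.860687 × 10^7) = 790.7.

790.7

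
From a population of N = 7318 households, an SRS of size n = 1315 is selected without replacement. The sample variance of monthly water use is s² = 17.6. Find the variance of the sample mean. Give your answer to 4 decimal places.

Under SRS without replacement, Var(ȳ) = (1 − f)·s²/n with f = n/N = 1315/7318 = 0.17969391.
Var(ȳ) = (1 − 0.17969391)·17.6/1315 = 0.82030609·0.01338403 = 0.010979002.

0.0110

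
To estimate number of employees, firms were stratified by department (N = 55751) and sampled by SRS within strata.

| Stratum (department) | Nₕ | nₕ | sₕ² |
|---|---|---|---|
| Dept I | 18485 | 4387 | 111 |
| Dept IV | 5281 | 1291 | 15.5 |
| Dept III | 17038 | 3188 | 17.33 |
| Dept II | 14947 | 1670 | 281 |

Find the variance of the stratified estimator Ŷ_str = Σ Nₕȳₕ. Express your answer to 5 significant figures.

Var(Ŷ_str) = Σₕ Nₕ²(1 − fₕ)sₕ²/nₕ.
Dept I: 18485²·(1 − 4387/18485)·111/4387 = 6.5937474 × 10^6.
Dept IV: 5281²·(1 − 1291/5281)·15.5/1291 = 252984.85.
Dept III: 17038²·(1 − 3188/17038)·17.33/3188 = 1.2827695 × 10^6.
Dept II: 14947²·(1 − 1670/14947)·281/1670 = 3.3392108 × 10^7.
Sum = 4.152161 × 10^7.

4.1522 × 10^7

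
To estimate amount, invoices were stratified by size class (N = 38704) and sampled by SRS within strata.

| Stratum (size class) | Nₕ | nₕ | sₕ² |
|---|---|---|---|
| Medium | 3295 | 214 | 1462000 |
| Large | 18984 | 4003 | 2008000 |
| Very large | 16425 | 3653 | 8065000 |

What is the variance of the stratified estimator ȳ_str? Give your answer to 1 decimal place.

Var(ȳ_str) = Σₕ Wₕ²(1 − fₕ)sₕ²/nₕ with Wₕ = Nₕ/N, N = 38704.
Medium: Wₕ = 0.08513332; term = 0.08513332²·(1 − 0.06494689)·1462000/214 = 46.298723.
Large: Wₕ = 0.49049194; term = 0.49049194²·(1 − 0.21086178)·2008000/4003 = 95.23464.
Very large: Wₕ = 0.42437474; term = 0.42437474²·(1 − 0.22240487)·8065000/3653 = 309.17708.
Sum = 450.71044.

450.7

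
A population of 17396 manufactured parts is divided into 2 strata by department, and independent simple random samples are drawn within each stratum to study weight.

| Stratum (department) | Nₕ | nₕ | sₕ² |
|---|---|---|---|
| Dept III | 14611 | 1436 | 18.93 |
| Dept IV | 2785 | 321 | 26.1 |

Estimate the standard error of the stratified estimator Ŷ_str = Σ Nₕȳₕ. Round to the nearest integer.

1759

Var(Ŷ_str) = Σₕ Nₕ²(1 − fₕ)sₕ²/nₕ.
Dept III: 14611²·(1 − 1436/14611)·18.93/1436 = 2.5376209 × 10^6.
Dept IV: 2785²·(1 − 321/2785)·26.1/321 = 557957.83.
Sum = 3.0955787 × 10^6.
SE = √(3.0955787 × 10^6) = 1759.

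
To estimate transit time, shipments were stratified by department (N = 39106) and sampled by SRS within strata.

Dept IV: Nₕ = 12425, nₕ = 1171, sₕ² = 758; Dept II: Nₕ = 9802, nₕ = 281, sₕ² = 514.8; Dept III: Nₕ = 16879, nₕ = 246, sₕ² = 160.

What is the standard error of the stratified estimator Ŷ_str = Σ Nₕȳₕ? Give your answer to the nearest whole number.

21073

Var(Ŷ_str) = Σₕ Nₕ²(1 − fₕ)sₕ²/nₕ.
Dept IV: 12425²·(1 − 1171/12425)·758/1171 = 9.0513971 × 10^7.
Dept II: 9802²·(1 − 281/9802)·514.8/281 = 1.7097377 × 10^8.
Dept III: 16879²·(1 − 246/16879)·160/246 = 1.8260059 × 10^8.
Sum = 4.4408833 × 10^8.
SE = √(4.4408833 × 10^8) = 21073.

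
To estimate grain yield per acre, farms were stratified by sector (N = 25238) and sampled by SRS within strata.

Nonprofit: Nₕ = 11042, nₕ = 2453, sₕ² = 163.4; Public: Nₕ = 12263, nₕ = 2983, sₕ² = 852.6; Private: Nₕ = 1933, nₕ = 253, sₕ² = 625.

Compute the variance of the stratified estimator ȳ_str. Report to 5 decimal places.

Var(ȳ_str) = Σₕ Wₕ²(1 − fₕ)sₕ²/nₕ with Wₕ = Nₕ/N, N = 25238.
Nonprofit: Wₕ = 0.43751486; term = 0.43751486²·(1 − 0.22215178)·163.4/2453 = 0.0099182483.
Public: Wₕ = 0.48589429; term = 0.48589429²·(1 − 0.24325206)·852.6/2983 = 0.05106542.
Private: Wₕ = 0.07659086; term = 0.07659086²·(1 − 0.13088464)·625/253 = 0.012594785.
Sum = 0.073578453.

0.07358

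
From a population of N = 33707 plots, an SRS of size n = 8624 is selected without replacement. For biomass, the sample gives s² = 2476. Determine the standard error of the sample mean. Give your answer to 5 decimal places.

Under SRS without replacement, Var(ȳ) = (1 − f)·s²/n with f = n/N = 8624/33707 = 0.25585190.
Var(ȳ) = (1 − 0.25585190)·2476/8624 = 0.74414810·0.28710575 = 0.2136492.
SE(ȳ) = √(0.2136492) = 0.46222.

0.46222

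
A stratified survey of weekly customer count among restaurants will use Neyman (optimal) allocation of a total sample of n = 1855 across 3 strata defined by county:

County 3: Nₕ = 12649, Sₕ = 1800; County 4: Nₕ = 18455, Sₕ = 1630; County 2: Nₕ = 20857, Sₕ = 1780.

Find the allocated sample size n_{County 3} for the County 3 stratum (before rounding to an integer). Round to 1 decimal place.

Neyman allocation: nₕ = n·NₕSₕ / Σⱼ NⱼSⱼ.
Σ NⱼSⱼ = 12649·1800 + 18455·1630 + 20857·1780 = 8.997531 × 10^7.
n_{County 3} = 1855·12649·1800 / (8.997531 × 10^7) = 469.4.

469.4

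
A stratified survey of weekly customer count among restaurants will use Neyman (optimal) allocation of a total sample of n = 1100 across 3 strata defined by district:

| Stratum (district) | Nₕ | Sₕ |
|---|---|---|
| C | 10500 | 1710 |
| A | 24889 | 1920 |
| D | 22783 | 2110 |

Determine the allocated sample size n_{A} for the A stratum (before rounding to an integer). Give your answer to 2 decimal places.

Neyman allocation: nₕ = n·NₕSₕ / Σⱼ NⱼSⱼ.
Σ NⱼSⱼ = 10500·1710 + 24889·1920 + 22783·2110 = 1.1381401 × 10^8.
n_{A} = 1100·24889·1920 / (1.1381401 × 10^8) = 461.85.

461.85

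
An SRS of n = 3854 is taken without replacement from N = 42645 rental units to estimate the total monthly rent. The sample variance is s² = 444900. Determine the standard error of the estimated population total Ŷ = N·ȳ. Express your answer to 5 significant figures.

436990

Var(Ŷ) = N²·Var(ȳ) = N²·(1 − n/N)·s²/n.
f = 3854/42645 = 0.09037402; Var(ȳ) = 0.90962598·444900/3854 = 105.00586.
Var(Ŷ) = 42645² · 105.00586 = 1.9096324 × 10^11.
SE(Ŷ) = √(1.9096324 × 10^11) = 436990.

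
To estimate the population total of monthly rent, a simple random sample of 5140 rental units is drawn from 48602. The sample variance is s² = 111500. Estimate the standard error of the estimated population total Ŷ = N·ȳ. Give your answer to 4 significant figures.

214100

Var(Ŷ) = N²·Var(ȳ) = N²·(1 − n/N)·s²/n.
f = 5140/48602 = 0.10575696; Var(ȳ) = 0.89424304·111500/5140 = 19.398463.
Var(Ŷ) = 48602² · 19.398463 = 4.5822165 × 10^10.
SE(Ŷ) = √(4.5822165 × 10^10) = 214100.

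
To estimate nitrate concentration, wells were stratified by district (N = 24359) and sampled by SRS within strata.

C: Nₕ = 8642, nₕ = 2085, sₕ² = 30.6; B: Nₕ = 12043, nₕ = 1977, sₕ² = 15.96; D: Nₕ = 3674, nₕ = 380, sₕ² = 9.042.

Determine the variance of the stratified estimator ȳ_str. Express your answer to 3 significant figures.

0.00354

Var(ȳ_str) = Σₕ Wₕ²(1 − fₕ)sₕ²/nₕ with Wₕ = Nₕ/N, N = 24359.
C: Wₕ = 0.35477647; term = 0.35477647²·(1 − 0.24126360)·30.6/2085 = 0.0014015736.
B: Wₕ = 0.49439632; term = 0.49439632²·(1 − 0.16416175)·15.96/1977 = 0.0016492972.
D: Wₕ = 0.15082721; term = 0.15082721²·(1 − 0.10342950)·9.042/380 = 4.8531615 × 10^-4.
Sum = 0.003536187.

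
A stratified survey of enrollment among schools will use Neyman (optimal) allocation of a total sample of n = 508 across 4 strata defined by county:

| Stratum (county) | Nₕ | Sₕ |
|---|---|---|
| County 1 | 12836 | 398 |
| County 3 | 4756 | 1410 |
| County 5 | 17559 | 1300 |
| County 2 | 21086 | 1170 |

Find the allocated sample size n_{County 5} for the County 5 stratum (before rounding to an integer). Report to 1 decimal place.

Neyman allocation: nₕ = n·NₕSₕ / Σⱼ NⱼSⱼ.
Σ NⱼSⱼ = 12836·398 + 4756·1410 + 17559·1300 + 21086·1170 = 5.9312008 × 10^7.
n_{County 5} = 508·17559·1300 / (5.9312008 × 10^7) = 195.5.

195.5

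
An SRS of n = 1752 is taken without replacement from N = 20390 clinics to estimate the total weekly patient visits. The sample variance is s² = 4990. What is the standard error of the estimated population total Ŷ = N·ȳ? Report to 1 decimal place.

32899.7

Var(Ŷ) = N²·Var(ȳ) = N²·(1 − n/N)·s²/n.
f = 1752/20390 = 0.08592447; Var(ȳ) = 0.91407553·4990/1752 = 2.6034457.
Var(Ŷ) = 20390² · 2.6034457 = 1.082388 × 10^9.
SE(Ŷ) = √(1.082388 × 10^9) = 32899.7.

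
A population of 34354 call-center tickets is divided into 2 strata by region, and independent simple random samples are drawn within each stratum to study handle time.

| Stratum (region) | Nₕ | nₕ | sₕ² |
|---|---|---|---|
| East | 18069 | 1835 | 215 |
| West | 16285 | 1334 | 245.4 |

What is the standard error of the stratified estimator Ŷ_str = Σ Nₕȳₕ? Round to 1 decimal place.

8897.1

Var(Ŷ_str) = Σₕ Nₕ²(1 − fₕ)sₕ²/nₕ.
East: 18069²·(1 − 1835/18069)·215/1835 = 3.4368617 × 10^7.
West: 16285²·(1 − 1334/16285)·245.4/1334 = 4.4789554 × 10^7.
Sum = 7.9158171 × 10^7.
SE = √(7.9158171 × 10^7) = 8897.1.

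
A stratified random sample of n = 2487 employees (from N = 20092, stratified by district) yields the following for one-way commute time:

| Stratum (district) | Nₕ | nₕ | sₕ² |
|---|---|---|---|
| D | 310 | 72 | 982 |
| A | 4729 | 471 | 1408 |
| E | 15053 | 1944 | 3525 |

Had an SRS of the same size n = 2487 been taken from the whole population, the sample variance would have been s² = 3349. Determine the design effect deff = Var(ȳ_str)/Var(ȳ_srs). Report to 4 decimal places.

Var(ȳ_str) = Σ Wₕ²(1−fₕ)sₕ²/nₕ with Wₕ = Nₕ/20092:
  D: (310/20092)²·(1−72/310)·982/72 = 0.0024927074
  A: (4729/20092)²·(1−471/4729)·1408/471 = 0.14911124
  E: (15053/20092)²·(1−1944/15053)·3525/1944 = 0.88635796
  → Var(ȳ_str) = 1.0379619.
Var(ȳ_srs) = (1 − 2487/20092)·3349/2487 = 1.1799191.
deff = 1.0379619 / 1.1799191 = 0.8797.

0.8797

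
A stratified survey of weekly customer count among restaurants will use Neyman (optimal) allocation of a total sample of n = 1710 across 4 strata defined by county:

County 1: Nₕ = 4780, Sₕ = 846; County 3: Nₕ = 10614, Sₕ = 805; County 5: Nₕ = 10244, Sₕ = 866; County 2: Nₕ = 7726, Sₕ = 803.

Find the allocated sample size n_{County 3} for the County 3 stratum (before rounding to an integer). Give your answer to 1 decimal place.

528.2

Neyman allocation: nₕ = n·NₕSₕ / Σⱼ NⱼSⱼ.
Σ NⱼSⱼ = 4780·846 + 10614·805 + 10244·866 + 7726·803 = 2.7663432 × 10^7.
n_{County 3} = 1710·10614·805 / (2.7663432 × 10^7) = 528.2.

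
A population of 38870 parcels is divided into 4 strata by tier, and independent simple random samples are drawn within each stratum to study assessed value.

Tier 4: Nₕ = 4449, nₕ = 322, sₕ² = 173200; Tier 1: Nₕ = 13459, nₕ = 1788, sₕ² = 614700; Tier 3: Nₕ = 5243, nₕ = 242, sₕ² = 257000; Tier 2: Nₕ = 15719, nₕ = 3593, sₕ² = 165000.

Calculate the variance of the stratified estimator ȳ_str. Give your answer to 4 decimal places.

66.5029

Var(ȳ_str) = Σₕ Wₕ²(1 − fₕ)sₕ²/nₕ with Wₕ = Nₕ/N, N = 38870.
Tier 4: Wₕ = 0.11445845; term = 0.11445845²·(1 − 0.07237581)·173200/322 = 6.5367189.
Tier 1: Wₕ = 0.34625675; term = 0.34625675²·(1 − 0.13284791)·614700/1788 = 35.74271.
Tier 3: Wₕ = 0.13488552; term = 0.13488552²·(1 − 0.04615678)·257000/242 = 18.430002.
Tier 2: Wₕ = 0.40439928; term = 0.40439928²·(1 − 0.22857688)·165000/3593 = 5.7934882.
Sum = 66.502919.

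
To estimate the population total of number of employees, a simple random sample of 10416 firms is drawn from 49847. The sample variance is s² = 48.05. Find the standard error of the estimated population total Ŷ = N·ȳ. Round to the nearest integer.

Var(Ŷ) = N²·Var(ȳ) = N²·(1 − n/N)·s²/n.
f = 10416/49847 = 0.20895942; Var(ȳ) = 0.79104058·48.05/10416 = 0.0036491456.
Var(Ŷ) = 49847² · 0.0036491456 = 9.0671175 × 10^6.
SE(Ŷ) = √(9.0671175 × 10^6) = 3011.

3011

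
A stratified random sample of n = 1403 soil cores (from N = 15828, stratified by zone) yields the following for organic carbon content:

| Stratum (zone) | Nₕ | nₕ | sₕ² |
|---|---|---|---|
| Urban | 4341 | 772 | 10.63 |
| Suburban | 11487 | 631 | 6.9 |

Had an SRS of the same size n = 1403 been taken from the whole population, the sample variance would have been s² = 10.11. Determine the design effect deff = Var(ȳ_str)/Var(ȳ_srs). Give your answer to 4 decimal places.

0.9585

Var(ȳ_str) = Σ Wₕ²(1−fₕ)sₕ²/nₕ with Wₕ = Nₕ/15828:
  Urban: (4341/15828)²·(1−772/4341)·10.63/772 = 8.5153051 × 10^-4
  Suburban: (11487/15828)²·(1−631/11487)·6.9/631 = 0.0054430723
  → Var(ȳ_str) = 0.0062946028.
Var(ȳ_srs) = (1 − 1403/15828)·10.11/1403 = 0.0065672457.
deff = 0.0062946028 / 0.0065672457 = 0.9585.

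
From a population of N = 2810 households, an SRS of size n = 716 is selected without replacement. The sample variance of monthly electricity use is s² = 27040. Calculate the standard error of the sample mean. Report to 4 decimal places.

Under SRS without replacement, Var(ȳ) = (1 − f)·s²/n with f = n/N = 716/2810 = 0.25480427.
Var(ȳ) = (1 − 0.25480427)·27040/716 = 0.74519573·37.765363 = 28.142587.
SE(ȳ) = √(28.142587) = 5.3050.

5.3050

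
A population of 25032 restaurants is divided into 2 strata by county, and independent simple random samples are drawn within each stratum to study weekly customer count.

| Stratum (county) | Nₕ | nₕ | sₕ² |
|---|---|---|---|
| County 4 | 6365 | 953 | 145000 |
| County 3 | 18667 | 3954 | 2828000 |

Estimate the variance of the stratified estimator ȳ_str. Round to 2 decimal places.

321.86

Var(ȳ_str) = Σₕ Wₕ²(1 − fₕ)sₕ²/nₕ with Wₕ = Nₕ/N, N = 25032.
County 4: Wₕ = 0.25427453; term = 0.25427453²·(1 − 0.14972506)·145000/953 = 8.3645041.
County 3: Wₕ = 0.74572547; term = 0.74572547²·(1 − 0.21181765)·2828000/3954 = 313.49268.
Sum = 321.85718.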